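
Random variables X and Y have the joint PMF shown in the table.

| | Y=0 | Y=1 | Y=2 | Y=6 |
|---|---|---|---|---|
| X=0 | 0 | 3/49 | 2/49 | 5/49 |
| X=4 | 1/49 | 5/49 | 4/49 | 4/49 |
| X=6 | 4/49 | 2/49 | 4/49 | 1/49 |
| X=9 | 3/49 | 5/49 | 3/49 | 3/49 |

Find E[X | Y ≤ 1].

132/23

P(Y ≤ 1) = 23/49.
Σ X·P over the event = 0·(3/49) + 4·(1/49) + 4·(5/49) + 6·(4/49) + 6·(2/49) + 9·(3/49) + 9·(5/49) = 132/49.
E[X | Y ≤ 1] = (132/49) / (23/49) = 132/23.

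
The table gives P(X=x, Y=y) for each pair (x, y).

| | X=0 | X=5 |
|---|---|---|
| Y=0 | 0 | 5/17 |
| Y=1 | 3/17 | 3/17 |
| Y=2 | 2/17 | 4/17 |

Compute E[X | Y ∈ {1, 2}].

35/12

P(Y ∈ {1, 2}) = 12/17.
Σ X·P over the event = 0·(3/17) + 0·(2/17) + 5·(3/17) + 5·(4/17) = 35/17.
E[X | Y ∈ {1, 2}] = (35/17) / (12/17) = 35/12.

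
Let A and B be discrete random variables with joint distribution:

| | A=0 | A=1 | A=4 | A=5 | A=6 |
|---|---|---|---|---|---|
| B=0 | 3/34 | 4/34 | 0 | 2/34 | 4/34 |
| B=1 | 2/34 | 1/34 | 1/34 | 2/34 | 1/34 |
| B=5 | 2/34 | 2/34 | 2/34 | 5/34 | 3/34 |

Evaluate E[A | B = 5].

53/14

P(B = 5) = 7/17.
Σ A·P over the event = 0·(2/34) + 1·(2/34) + 4·(2/34) + 5·(5/34) + 6·(3/34) = 53/34.
E[A | B = 5] = (53/34) / (7/17) = 53/14.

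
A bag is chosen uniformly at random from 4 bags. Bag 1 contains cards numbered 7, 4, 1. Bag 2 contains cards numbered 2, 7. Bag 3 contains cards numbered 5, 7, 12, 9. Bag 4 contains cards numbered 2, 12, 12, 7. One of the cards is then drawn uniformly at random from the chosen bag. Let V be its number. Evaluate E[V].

25/4

E[V | bag 1] = (7+4+1)/3 = 4.
E[V | bag 2] = (2+7)/2 = 9/2.
E[V | bag 3] = (5+7+12+9)/4 = 33/4.
E[V | bag 4] = (2+12+12+7)/4 = 33/4.
E[V] = (1/4)·(4) + (1/4)·(9/2) + (1/4)·(33/4) + (1/4)·(33/4) = 25/4.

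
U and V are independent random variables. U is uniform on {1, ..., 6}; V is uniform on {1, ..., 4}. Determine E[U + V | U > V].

47/7

P(U > V) = 7/12.
Summing (U+V)·P(x,y) over outcomes with U > V gives 47/12.
E[U + V | U > V] = (47/12) / (7/12) = 47/7.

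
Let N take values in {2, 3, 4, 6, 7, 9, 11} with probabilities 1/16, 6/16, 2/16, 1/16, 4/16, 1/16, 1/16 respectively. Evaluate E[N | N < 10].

P(N < 10) = 15/16.
Σ over the event: 2·1/16 + 3·3/8 + 4·1/8 + 6·1/16 + 7·1/4 + 9·1/16 = 71/16.
E[N | N < 10] = (71/16) / (15/16) = 71/15.

71/15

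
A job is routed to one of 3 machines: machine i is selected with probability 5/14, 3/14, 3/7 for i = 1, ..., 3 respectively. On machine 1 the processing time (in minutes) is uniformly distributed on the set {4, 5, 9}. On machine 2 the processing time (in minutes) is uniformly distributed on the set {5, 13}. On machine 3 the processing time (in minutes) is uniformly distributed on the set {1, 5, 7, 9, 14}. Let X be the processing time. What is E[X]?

E[X | machine 1] = (4+5+9)/3 = 6.
E[X | machine 2] = (5+13)/2 = 9.
E[X | machine 3] = (1+5+7+9+14)/5 = 36/5.
By the law of total expectation,
E[X] = (5/14)·(6) + (3/14)·(9) + (3/7)·(36/5) = 501/70.

501/70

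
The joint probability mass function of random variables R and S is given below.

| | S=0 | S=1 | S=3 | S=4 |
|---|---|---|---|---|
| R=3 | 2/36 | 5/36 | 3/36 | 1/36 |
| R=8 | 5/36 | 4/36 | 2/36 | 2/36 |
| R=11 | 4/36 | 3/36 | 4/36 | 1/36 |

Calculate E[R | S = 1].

20/3

P(S = 1) = 1/3.
Σ R·P over the event = 3·(5/36) + 8·(4/36) + 11·(3/36) = 20/9.
E[R | S = 1] = (20/9) / (1/3) = 20/3.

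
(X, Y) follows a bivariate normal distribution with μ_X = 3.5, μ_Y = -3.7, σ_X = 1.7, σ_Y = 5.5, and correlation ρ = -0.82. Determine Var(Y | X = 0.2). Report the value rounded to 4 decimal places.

9.9099

Var(Y | X=x) = (1 − ρ²)·σ_Y².
Var(Y | X=0.2) = (5.5)²·(1 − (-0.82)²) = 30.25·0.3276 = 9.9099.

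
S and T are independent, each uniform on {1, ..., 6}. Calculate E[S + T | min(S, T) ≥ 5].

Outcomes with min(S, T) ≥ 5: (5,5), (5,6), (6,5), (6,6), each with probability 1/36.
E[S + T | min(S, T) ≥ 5] = (10 + 11 + 11 + 12) / 4 = 11.

11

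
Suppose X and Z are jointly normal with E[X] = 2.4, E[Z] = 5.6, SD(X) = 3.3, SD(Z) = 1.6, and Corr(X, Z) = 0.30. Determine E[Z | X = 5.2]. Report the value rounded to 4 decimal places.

E[Z | X=x] = μ_Z + ρ(σ_Z/σ_X)(x − μ_X) for jointly normal variables.
E[Z | X=5.2] = 5.6 + (0.30)·(1.6/3.3)·(5.2 − (2.4)) = 5.6 + (0.14545)·(2.8) = 6.0073.

6.0073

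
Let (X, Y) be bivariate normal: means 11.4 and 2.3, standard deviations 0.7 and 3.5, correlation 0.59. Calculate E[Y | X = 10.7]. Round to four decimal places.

The regression of Y on X has slope ρ·σ_Y/σ_X and passes through (μ_X, μ_Y).
E[Y | X=10.7] = 2.3 + (0.59)·(3.5/0.7)·(10.7 − (11.4)) = 2.3 + (2.95)·(-0.7) = 0.2350.

0.2350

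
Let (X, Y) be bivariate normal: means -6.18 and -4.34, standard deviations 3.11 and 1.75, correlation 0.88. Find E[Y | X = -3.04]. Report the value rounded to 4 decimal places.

For a bivariate normal, E[Y | X=x] = μ_Y + ρ·(σ_Y/σ_X)·(x − μ_X).
E[Y | X=-3.04] = -4.34 + (0.88)·(1.75/3.11)·(-3.04 − (-6.18)) = -4.34 + (0.49518)·(3.14) = -2.7851.

-2.7851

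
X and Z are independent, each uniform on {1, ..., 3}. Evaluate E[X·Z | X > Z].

11/3

P(X > Z) = 1/3.
Summing XZ·P(x,y) over outcomes with X > Z gives 11/9.
E[X·Z | X > Z] = (11/9) / (1/3) = 11/3.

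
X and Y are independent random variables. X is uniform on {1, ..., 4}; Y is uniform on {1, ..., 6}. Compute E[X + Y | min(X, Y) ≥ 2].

P(min(X, Y) ≥ 2) = 5/8.
Summing (X+Y)·P(x,y) over outcomes with min(X, Y) ≥ 2 gives 35/8.
E[X + Y | min(X, Y) ≥ 2] = (35/8) / (5/8) = 7.

7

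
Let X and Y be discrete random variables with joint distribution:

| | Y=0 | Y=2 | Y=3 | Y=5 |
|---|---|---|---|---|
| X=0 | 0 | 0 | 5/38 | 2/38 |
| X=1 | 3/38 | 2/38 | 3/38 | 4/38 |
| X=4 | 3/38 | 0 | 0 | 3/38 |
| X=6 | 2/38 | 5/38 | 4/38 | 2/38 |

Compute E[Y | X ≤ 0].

P(X ≤ 0) = 7/38.
Σ Y·P over the event = 3·(5/38) + 5·(2/38) = 25/38.
E[Y | X ≤ 0] = (25/38) / (7/38) = 25/7.

25/7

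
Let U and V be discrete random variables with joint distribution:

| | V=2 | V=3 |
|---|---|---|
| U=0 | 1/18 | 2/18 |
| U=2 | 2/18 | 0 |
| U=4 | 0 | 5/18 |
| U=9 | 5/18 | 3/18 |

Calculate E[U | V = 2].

49/8

P(V = 2) = 4/9.
Σ U·P over the event = 0·(1/18) + 2·(2/18) + 9·(5/18) = 49/18.
E[U | V = 2] = (49/18) / (4/9) = 49/8.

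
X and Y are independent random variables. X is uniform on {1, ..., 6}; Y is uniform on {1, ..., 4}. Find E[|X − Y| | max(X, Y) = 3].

6/5

Outcomes with max(X, Y) = 3: (1,3), (2,3), (3,1), (3,2), (3,3), each with probability 1/24.
E[|X − Y| | max(X, Y) = 3] = (2 + 1 + 2 + 1 + 0) / 5 = 6/5.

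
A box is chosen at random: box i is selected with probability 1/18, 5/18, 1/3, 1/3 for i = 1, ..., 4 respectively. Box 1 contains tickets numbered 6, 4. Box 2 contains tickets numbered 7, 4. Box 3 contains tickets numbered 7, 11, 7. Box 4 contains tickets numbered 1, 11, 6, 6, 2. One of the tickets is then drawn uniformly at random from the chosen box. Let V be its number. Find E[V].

379/60

E[V | box 1] = (6+4)/2 = 5.
E[V | box 2] = (7+4)/2 = 11/2.
E[V | box 3] = (7+11+7)/3 = 25/3.
E[V | box 4] = (1+11+6+6+2)/5 = 26/5.
By the law of total expectation,
E[V] = (1/18)·(5) + (5/18)·(11/2) + (1/3)·(25/3) + (1/3)·(26/5) = 379/60.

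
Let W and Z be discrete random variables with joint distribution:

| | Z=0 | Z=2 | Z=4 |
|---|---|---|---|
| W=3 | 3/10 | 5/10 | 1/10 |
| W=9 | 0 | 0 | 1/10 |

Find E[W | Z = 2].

3

P(Z = 2) = 1/2.
Σ W·P over the event = 3·(5/10) = 3/2.
E[W | Z = 2] = (3/2) / (1/2) = 3.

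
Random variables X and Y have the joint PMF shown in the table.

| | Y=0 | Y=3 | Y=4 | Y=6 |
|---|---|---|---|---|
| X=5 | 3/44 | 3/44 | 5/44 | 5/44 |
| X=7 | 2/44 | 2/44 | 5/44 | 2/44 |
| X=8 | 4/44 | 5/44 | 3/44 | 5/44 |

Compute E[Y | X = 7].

P(X = 7) = 1/4.
Σ Y·P over the event = 0·(2/44) + 3·(2/44) + 4·(5/44) + 6·(2/44) = 19/22.
E[Y | X = 7] = (19/22) / (1/4) = 38/11.

38/11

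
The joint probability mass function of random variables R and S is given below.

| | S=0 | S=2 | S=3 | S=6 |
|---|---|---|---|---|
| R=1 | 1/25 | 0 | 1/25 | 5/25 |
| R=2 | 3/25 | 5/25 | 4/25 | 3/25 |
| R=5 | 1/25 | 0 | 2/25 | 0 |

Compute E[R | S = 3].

19/7

P(S = 3) = 7/25.
Σ R·P over the event = 1·(1/25) + 2·(4/25) + 5·(2/25) = 19/25.
E[R | S = 3] = (19/25) / (7/25) = 19/7.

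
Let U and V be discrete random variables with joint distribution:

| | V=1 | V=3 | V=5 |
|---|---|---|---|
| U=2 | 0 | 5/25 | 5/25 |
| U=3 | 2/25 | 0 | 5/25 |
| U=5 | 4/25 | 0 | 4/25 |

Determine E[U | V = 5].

P(V = 5) = 14/25.
Σ U·P over the event = 2·(5/25) + 3·(5/25) + 5·(4/25) = 9/5.
E[U | V = 5] = (9/5) / (14/25) = 45/14.

45/14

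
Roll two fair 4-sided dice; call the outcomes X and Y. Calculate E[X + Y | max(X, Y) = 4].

P(max(X, Y) = 4) = 7/16.
Summing (X+Y)·P(x,y) over outcomes with max(X, Y) = 4 gives 11/4.
E[X + Y | max(X, Y) = 4] = (11/4) / (7/16) = 44/7.

44/7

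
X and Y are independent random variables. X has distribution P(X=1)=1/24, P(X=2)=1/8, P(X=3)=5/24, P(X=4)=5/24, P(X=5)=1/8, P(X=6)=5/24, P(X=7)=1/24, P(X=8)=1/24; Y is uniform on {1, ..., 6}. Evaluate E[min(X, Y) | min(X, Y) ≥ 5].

P(min(X, Y) ≥ 5) = 5/36.
Summing min(X,Y)·P(x,y) over outcomes with min(X, Y) ≥ 5 gives 107/144.
E[min(X, Y) | min(X, Y) ≥ 5] = (107/144) / (5/36) = 107/20.

107/20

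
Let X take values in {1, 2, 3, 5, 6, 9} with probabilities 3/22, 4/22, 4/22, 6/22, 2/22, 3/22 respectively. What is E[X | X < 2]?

1

P(X < 2) = 3/22.
Σ over the event: 1·3/22 = 3/22.
E[X | X < 2] = (3/22) / (3/22) = 1.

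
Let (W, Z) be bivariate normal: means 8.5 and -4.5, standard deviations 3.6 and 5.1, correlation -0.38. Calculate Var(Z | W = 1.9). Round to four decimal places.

22.2542

Var(Z | W=x) = (1 − ρ²)·σ_Z².
Var(Z | W=1.9) = (5.1)²·(1 − (-0.38)²) = 26.01·0.8556 = 22.2542.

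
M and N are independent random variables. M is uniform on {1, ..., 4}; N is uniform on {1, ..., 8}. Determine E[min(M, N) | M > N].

5/3

P(M > N) = 3/16.
Summing min(M,N)·P(x,y) over outcomes with M > N gives 5/16.
E[min(M, N) | M > N] = (5/16) / (3/16) = 5/3.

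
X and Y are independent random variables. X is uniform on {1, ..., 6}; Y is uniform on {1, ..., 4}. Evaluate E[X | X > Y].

32/7

P(X > Y) = 7/12.
Summing X·P(x,y) over outcomes with X > Y gives 8/3.
E[X | X > Y] = (8/3) / (7/12) = 32/7.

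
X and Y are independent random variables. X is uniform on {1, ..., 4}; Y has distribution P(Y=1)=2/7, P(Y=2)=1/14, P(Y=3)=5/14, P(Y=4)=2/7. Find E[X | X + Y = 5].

P(X + Y = 5) = 1/4.
Summing X·P(x,y) over outcomes with X + Y = 5 gives 33/56.
E[X | X + Y = 5] = (33/56) / (1/4) = 33/14.

33/14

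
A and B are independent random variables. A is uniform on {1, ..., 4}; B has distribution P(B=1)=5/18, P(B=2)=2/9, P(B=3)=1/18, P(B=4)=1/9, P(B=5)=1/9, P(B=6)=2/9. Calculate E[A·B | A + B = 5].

P(A + B = 5) = 1/6.
Summing AB·P(x,y) over outcomes with A + B = 5 gives 29/36.
E[A·B | A + B = 5] = (29/36) / (1/6) = 29/6.

29/6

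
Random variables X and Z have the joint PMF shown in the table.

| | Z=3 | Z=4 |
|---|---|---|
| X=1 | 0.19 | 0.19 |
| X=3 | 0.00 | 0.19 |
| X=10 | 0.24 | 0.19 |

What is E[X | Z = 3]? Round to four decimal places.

6.0233

P(Z = 3) = 0.43.
Σ X·P over the event = 1·(0.19) + 10·(0.24) = 2.59.
E[X | Z = 3] = (2.59) / (0.43) = 6.0233.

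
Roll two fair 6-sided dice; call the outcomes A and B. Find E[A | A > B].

14/3

P(A > B) = 5/12.
Summing A·P(x,y) over outcomes with A > B gives 35/18.
E[A | A > B] = (35/18) / (5/12) = 14/3.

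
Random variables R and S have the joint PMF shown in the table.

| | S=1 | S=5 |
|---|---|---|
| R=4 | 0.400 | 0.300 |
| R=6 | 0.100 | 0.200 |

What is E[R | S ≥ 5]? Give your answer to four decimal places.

4.8000

P(S ≥ 5) = 0.500.
Σ R·P over the event = 4·(0.300) + 6·(0.200) = 2.400.
E[R | S ≥ 5] = (2.400) / (0.500) = 4.8000.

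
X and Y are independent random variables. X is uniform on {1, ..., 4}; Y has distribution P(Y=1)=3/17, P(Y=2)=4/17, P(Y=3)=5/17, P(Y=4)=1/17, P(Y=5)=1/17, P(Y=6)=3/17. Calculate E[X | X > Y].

P(X > Y) = 11/34.
Summing X·P(x,y) over outcomes with X > Y gives 75/68.
E[X | X > Y] = (75/68) / (11/34) = 75/22.

75/22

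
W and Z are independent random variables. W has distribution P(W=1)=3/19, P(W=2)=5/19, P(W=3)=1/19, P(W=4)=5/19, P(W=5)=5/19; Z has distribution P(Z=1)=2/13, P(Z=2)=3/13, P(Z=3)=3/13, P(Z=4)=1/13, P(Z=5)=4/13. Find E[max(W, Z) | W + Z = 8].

115/24

P(W + Z = 8) = 24/247.
Summing max(W,Z)·P(x,y) over outcomes with W + Z = 8 gives 115/247.
E[max(W, Z) | W + Z = 8] = (115/247) / (24/247) = 115/24.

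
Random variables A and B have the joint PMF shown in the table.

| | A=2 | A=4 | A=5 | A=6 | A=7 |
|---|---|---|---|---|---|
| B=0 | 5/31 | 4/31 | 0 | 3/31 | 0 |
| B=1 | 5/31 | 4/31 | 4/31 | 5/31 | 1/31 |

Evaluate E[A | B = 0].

P(B = 0) = 12/31.
Summing A·P(A=x,B=y) over the conditioning event gives 44/31.
E[A | B = 0] = (44/31) / (12/31) = 11/3.

11/3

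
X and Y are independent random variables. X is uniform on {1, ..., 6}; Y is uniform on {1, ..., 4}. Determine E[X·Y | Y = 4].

P(Y = 4) = 1/4.
Summing XY·P(x,y) over outcomes with Y = 4 gives 7/2.
E[X·Y | Y = 4] = (7/2) / (1/4) = 14.

14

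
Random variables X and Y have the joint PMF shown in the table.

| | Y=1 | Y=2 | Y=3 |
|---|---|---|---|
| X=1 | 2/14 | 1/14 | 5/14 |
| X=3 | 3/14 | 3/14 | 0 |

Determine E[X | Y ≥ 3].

P(Y ≥ 3) = 5/14.
Σ X·P over the event = 1·(5/14) = 5/14.
E[X | Y ≥ 3] = (5/14) / (5/14) = 1.

1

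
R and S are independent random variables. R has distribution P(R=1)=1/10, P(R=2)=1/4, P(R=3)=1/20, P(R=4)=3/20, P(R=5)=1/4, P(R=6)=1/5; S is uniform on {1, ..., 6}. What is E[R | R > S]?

34/7

P(R > S) = 7/15.
Summing R·P(x,y) over outcomes with R > S gives 34/15.
E[R | R > S] = (34/15) / (7/15) = 34/7.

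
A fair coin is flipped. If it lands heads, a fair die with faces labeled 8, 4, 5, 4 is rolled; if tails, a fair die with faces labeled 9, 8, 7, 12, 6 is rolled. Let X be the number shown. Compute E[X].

273/40

E[X | heads] = (8+4+5+4)/4 = 21/4.
E[X | tails] = (9+8+7+12+6)/5 = 42/5.
By the law of total expectation,
E[X] = (1/2)·(21/4) + (1/2)·(42/5) = 273/40.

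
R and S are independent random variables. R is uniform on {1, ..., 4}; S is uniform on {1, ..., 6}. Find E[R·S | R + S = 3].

Outcomes with R + S = 3: (1,2), (2,1), each with probability 1/24.
E[R·S | R + S = 3] = (2 + 2) / 2 = 2.

2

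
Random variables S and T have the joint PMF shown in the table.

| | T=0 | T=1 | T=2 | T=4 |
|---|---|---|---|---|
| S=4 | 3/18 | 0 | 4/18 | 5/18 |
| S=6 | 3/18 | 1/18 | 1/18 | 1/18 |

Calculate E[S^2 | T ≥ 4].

58/3

P(T ≥ 4) = 1/3.
Σ S^2·P over the event = 16·(5/18) + 36·(1/18) = 58/9.
E[S^2 | T ≥ 4] = (58/9) / (1/3) = 58/3.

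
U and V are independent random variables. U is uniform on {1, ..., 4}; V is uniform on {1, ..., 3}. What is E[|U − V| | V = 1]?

Outcomes with V = 1: (1,1), (2,1), (3,1), (4,1), each with probability 1/12.
E[|U − V| | V = 1] = (0 + 1 + 2 + 3) / 4 = 3/2.

3/2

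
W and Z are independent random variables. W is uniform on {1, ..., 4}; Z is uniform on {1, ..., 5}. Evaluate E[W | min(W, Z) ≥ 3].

7/2

Outcomes with min(W, Z) ≥ 3: (3,3), (3,4), (3,5), (4,3), (4,4), (4,5), each with probability 1/20.
E[W | min(W, Z) ≥ 3] = (3 + 3 + 3 + 4 + 4 + 4) / 6 = 7/2.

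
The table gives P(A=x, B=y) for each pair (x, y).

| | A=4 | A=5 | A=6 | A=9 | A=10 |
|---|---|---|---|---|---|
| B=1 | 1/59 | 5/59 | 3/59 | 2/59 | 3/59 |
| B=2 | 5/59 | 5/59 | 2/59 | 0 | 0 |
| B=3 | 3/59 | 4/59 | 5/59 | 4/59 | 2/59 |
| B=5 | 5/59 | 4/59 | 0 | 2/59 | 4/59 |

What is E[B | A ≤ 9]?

P(A ≤ 9) = 50/59.
Summing B·P(A=x,B=y) over the conditioning event gives 138/59.
E[B | A ≤ 9] = (138/59) / (50/59) = 69/25.

69/25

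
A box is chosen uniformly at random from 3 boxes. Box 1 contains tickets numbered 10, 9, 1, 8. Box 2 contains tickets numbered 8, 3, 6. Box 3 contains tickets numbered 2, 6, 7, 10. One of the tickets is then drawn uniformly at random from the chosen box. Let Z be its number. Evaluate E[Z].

227/36

E[Z | box 1] = (10+9+1+8)/4 = 7.
E[Z | box 2] = (8+3+6)/3 = 17/3.
E[Z | box 3] = (2+6+7+10)/4 = 25/4.
By the law of total expectation,
E[Z] = (1/3)·(7) + (1/3)·(17/3) + (1/3)·(25/4) = 227/36.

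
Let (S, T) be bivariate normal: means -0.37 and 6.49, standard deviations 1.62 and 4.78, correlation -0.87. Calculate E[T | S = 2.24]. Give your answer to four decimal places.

E[T | S=x] = μ_T + ρ(σ_T/σ_S)(x − μ_S) for jointly normal variables.
E[T | S=2.24] = 6.49 + (-0.87)·(4.78/1.62)·(2.24 − (-0.37)) = 6.49 + (-2.56704)·(2.61) = -0.2100.

-0.2100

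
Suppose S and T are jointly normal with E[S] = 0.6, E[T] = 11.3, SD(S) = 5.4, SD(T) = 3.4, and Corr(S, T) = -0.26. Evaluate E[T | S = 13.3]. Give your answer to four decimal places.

9.2210

For a bivariate normal, E[T | S=x] = μ_T + ρ·(σ_T/σ_S)·(x − μ_S).
E[T | S=13.3] = 11.3 + (-0.26)·(3.4/5.4)·(13.3 − (0.6)) = 11.3 + (-0.1637)·(12.7) = 9.2210.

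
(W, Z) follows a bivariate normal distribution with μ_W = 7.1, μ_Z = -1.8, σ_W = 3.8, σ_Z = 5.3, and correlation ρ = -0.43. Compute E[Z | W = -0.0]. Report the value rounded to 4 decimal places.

For a bivariate normal, E[Z | W=x] = μ_Z + ρ·(σ_Z/σ_W)·(x − μ_W).
E[Z | W=-0.0] = -1.8 + (-0.43)·(5.3/3.8)·(-0.0 − (7.1)) = -1.8 + (-0.599737)·(-7.1) = 2.4581.

2.4581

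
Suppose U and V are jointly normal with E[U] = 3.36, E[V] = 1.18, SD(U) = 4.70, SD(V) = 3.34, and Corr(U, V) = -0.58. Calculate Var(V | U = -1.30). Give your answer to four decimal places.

The conditional variance in a bivariate normal is σ_V²(1 − ρ²), independent of x.
Var(V | U=-1.30) = (3.34)²·(1 − (-0.58)²) = 11.1556·0.6636 = 7.4029.

7.4029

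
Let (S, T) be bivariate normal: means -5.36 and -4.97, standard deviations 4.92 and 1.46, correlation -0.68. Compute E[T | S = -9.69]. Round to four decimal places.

-4.0963

The regression of T on S has slope ρ·σ_T/σ_S and passes through (μ_S, μ_T).
E[T | S=-9.69] = -4.97 + (-0.68)·(1.46/4.92)·(-9.69 − (-5.36)) = -4.97 + (-0.201789)·(-4.33) = -4.0963.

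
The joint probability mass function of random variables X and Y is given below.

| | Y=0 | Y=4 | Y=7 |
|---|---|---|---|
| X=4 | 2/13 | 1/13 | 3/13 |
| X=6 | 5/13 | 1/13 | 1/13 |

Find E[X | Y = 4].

5

P(Y = 4) = 2/13.
Summing X·P(X=x,Y=y) over the conditioning event gives 10/13.
E[X | Y = 4] = (10/13) / (2/13) = 5.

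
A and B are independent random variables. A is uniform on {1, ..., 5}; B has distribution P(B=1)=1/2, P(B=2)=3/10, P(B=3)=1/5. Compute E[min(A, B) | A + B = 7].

P(A + B = 7) = 1/10.
Summing min(A,B)·P(x,y) over outcomes with A + B = 7 gives 6/25.
E[min(A, B) | A + B = 7] = (6/25) / (1/10) = 12/5.

12/5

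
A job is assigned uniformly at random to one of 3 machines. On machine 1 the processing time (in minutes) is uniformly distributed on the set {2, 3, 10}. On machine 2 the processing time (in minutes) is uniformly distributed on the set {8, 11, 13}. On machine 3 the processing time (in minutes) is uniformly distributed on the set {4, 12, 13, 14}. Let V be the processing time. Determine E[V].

E[V | machine 1] = (2+3+10)/3 = 5.
E[V | machine 2] = (8+11+13)/3 = 32/3.
E[V | machine 3] = (4+12+13+14)/4 = 43/4.
E[V] = (1/3)·(5) + (1/3)·(32/3) + (1/3)·(43/4) = 317/36.

317/36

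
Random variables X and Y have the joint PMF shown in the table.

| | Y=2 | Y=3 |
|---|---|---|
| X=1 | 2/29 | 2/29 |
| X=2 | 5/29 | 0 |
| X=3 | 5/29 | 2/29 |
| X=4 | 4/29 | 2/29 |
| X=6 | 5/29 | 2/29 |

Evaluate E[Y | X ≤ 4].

P(X ≤ 4) = 22/29.
Summing Y·P(X=x,Y=y) over the conditioning event gives 50/29.
E[Y | X ≤ 4] = (50/29) / (22/29) = 25/11.

25/11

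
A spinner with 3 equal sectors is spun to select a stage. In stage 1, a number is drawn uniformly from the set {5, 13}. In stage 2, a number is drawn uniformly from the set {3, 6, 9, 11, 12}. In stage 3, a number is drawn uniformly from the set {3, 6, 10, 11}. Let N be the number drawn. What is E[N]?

E[N | stage 1] = (5+13)/2 = 9.
E[N | stage 2] = (3+6+9+11+12)/5 = 41/5.
E[N | stage 3] = (3+6+10+11)/4 = 15/2.
E[N] = (1/3)·(9) + (1/3)·(41/5) + (1/3)·(15/2) = 247/30.

247/30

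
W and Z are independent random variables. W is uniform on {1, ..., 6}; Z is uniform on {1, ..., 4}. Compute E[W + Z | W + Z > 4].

P(W + Z > 4) = 3/4.
Summing (W+Z)·P(x,y) over outcomes with W + Z > 4 gives 31/6.
E[W + Z | W + Z > 4] = (31/6) / (3/4) = 62/9.

62/9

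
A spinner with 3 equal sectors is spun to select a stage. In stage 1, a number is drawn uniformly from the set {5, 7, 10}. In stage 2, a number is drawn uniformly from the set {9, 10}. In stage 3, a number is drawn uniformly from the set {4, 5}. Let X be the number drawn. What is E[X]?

64/9

E[X | stage 1] = (5+7+10)/3 = 22/3.
E[X | stage 2] = (9+10)/2 = 19/2.
E[X | stage 3] = (4+5)/2 = 9/2.
E[X] = (1/3)·(22/3) + (1/3)·(19/2) + (1/3)·(9/2) = 64/9.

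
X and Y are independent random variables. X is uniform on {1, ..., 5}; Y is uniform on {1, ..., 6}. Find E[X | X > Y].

P(X > Y) = 1/3.
Summing X·P(x,y) over outcomes with X > Y gives 4/3.
E[X | X > Y] = (4/3) / (1/3) = 4.

4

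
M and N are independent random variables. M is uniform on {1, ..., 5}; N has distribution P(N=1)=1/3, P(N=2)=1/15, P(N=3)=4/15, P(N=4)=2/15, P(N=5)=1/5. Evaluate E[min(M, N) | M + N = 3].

P(M + N = 3) = 2/25.
Summing min(M,N)·P(x,y) over outcomes with M + N = 3 gives 2/25.
E[min(M, N) | M + N = 3] = (2/25) / (2/25) = 1.

1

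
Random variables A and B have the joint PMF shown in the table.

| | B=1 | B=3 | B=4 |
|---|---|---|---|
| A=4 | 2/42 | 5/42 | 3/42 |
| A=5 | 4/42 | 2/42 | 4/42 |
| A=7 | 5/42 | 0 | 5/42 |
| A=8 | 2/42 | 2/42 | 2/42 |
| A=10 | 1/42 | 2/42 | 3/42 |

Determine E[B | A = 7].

P(A = 7) = 5/21.
Σ B·P over the event = 1·(5/42) + 4·(5/42) = 25/42.
E[B | A = 7] = (25/42) / (5/21) = 5/2.

5/2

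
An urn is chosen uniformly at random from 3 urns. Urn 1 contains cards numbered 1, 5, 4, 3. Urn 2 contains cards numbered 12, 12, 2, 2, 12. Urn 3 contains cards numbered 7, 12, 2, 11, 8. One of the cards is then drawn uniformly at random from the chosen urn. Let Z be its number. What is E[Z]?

E[Z | urn 1] = (1+5+4+3)/4 = 13/4.
E[Z | urn 2] = (12+12+2+2+12)/5 = 8.
E[Z | urn 3] = (7+12+2+11+8)/5 = 8.
By the law of total expectation,
E[Z] = (1/3)·(13/4) + (1/3)·(8) + (1/3)·(8) = 77/12.

77/12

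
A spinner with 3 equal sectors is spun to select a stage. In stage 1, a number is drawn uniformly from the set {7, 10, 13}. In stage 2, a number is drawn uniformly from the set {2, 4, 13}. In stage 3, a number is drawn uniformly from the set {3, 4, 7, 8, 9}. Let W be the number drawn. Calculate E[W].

338/45

E[W | stage 1] = (7+10+13)/3 = 10.
E[W | stage 2] = (2+4+13)/3 = 19/3.
E[W | stage 3] = (3+4+7+8+9)/5 = 31/5.
By the law of total expectation,
E[W] = (1/3)·(10) + (1/3)·(19/3) + (1/3)·(31/5) = 338/45.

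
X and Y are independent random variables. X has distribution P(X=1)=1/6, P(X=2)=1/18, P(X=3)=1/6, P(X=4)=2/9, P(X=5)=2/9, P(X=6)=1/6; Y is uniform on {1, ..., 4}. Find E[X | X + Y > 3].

264/65

P(X + Y > 3) = 65/72.
Summing X·P(x,y) over outcomes with X + Y > 3 gives 11/3.
E[X | X + Y > 3] = (11/3) / (65/72) = 264/65.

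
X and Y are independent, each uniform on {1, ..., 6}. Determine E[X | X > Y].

P(X > Y) = 5/12.
Summing X·P(x,y) over outcomes with X > Y gives 35/18.
E[X | X > Y] = (35/18) / (5/12) = 14/3.

14/3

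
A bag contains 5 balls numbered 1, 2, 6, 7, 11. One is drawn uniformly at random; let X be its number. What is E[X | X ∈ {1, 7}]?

P(X ∈ {1, 7}) = 2/5.
Σ over the event: 1·1/5 + 7·1/5 = 8/5.
E[X | X ∈ {1, 7}] = (8/5) / (2/5) = 4.

4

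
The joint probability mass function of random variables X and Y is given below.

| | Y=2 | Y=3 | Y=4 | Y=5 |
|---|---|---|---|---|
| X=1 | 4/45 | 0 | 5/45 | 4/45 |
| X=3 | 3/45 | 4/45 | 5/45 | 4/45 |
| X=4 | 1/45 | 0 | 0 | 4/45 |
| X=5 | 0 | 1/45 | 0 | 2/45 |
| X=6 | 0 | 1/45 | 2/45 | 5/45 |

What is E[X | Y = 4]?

P(Y = 4) = 4/15.
Σ X·P over the event = 1·(5/45) + 3·(5/45) + 6·(2/45) = 32/45.
E[X | Y = 4] = (32/45) / (4/15) = 8/3.

8/3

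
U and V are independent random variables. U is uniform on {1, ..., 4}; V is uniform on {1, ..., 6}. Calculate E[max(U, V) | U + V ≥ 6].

P(U + V ≥ 6) = 7/12.
Summing max(U,V)·P(x,y) over outcomes with U + V ≥ 6 gives 67/24.
E[max(U, V) | U + V ≥ 6] = (67/24) / (7/12) = 67/14.

67/14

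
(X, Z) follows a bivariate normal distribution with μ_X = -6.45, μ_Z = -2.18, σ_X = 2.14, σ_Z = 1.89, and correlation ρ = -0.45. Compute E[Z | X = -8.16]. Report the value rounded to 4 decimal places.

-1.5004

E[Z | X=x] = μ_Z + ρ(σ_Z/σ_X)(x − μ_X) for jointly normal variables.
E[Z | X=-8.16] = -2.18 + (-0.45)·(1.89/2.14)·(-8.16 − (-6.45)) = -2.18 + (-0.39743)·(-1.71) = -1.5004.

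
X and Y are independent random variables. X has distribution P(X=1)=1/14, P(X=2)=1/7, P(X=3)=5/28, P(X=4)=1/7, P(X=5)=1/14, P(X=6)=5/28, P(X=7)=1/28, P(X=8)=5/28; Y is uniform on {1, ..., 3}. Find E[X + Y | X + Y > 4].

P(X + Y > 4) = 65/84.
Summing (X+Y)·P(x,y) over outcomes with X + Y > 4 gives 81/14.
E[X + Y | X + Y > 4] = (81/14) / (65/84) = 486/65.

486/65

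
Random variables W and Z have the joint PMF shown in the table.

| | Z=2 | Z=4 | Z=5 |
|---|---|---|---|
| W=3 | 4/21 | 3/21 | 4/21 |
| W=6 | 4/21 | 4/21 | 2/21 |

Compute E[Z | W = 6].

P(W = 6) = 10/21.
Summing Z·P(W=x,Z=y) over the conditioning event gives 34/21.
E[Z | W = 6] = (34/21) / (10/21) = 17/5.

17/5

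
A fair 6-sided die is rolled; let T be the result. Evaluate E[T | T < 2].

Given T < 2, T is equally likely to be any of {1}.
E[T | T < 2] = (1) / 1 = 1.

1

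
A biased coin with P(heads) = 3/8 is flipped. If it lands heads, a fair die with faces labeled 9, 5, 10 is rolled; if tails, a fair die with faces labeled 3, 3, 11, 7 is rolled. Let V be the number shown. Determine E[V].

E[V | heads] = (9+5+10)/3 = 8.
E[V | tails] = (3+3+11+7)/4 = 6.
By the law of total expectation,
E[V] = (3/8)·(8) + (5/8)·(6) = 27/4.

27/4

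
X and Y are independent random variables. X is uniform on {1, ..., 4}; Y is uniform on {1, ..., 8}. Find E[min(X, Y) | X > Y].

5/3

Outcomes with X > Y: (2,1), (3,1), (3,2), (4,1), (4,2), (4,3), each with probability 1/32.
E[min(X, Y) | X > Y] = (1 + 1 + 2 + 1 + 2 + 3) / 6 = 5/3.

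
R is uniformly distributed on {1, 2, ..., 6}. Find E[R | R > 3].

5

Given R > 3, R is equally likely to be any of {4, 5, 6}.
E[R | R > 3] = (4 + 5 + 6) / 3 = 5.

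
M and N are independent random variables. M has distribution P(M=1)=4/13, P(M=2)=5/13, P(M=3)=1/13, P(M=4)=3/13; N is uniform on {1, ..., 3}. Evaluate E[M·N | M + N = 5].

P(M + N = 5) = 3/13.
Summing MN·P(x,y) over outcomes with M + N = 5 gives 16/13.
E[M·N | M + N = 5] = (16/13) / (3/13) = 16/3.

16/3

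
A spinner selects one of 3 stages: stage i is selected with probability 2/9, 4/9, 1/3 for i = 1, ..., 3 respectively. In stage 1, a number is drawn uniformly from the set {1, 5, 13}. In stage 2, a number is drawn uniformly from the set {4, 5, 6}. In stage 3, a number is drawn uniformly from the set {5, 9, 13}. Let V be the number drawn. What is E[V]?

179/27

E[V | stage 1] = (1+5+13)/3 = 19/3.
E[V | stage 2] = (4+5+6)/3 = 5.
E[V | stage 3] = (5+9+13)/3 = 9.
By the law of total expectation,
E[V] = (2/9)·(19/3) + (4/9)·(5) + (1/3)·(9) = 179/27.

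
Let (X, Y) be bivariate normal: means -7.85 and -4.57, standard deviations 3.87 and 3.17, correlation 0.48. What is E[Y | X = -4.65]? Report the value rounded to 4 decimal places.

-3.3118

E[Y | X=x] = μ_Y + ρ(σ_Y/σ_X)(x − μ_X) for jointly normal variables.
E[Y | X=-4.65] = -4.57 + (0.48)·(3.17/3.87)·(-4.65 − (-7.85)) = -4.57 + (0.39318)·(3.2) = -3.3118.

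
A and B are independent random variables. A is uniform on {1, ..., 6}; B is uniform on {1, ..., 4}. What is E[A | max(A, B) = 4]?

Outcomes with max(A, B) = 4: (1,4), (2,4), (3,4), (4,1), (4,2), (4,3), (4,4), each with probability 1/24.
E[A | max(A, B) = 4] = (1 + 2 + 3 + 4 + 4 + 4 + 4) / 7 = 22/7.

22/7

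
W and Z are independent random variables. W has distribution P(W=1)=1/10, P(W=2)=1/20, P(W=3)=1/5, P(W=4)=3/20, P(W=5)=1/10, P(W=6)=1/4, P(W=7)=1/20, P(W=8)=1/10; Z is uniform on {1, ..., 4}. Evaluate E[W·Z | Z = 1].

P(Z = 1) = 1/4.
Summing WZ·P(x,y) over outcomes with Z = 1 gives 91/80.
E[W·Z | Z = 1] = (91/80) / (1/4) = 91/20.

91/20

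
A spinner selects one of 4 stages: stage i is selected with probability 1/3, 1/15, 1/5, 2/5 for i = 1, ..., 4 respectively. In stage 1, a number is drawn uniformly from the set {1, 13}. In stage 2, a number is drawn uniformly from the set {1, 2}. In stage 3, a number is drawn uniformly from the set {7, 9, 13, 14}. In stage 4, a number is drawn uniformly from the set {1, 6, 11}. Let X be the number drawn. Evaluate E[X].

419/60

E[X | stage 1] = (1+13)/2 = 7.
E[X | stage 2] = (1+2)/2 = 3/2.
E[X | stage 3] = (7+9+13+14)/4 = 43/4.
E[X | stage 4] = (1+6+11)/3 = 6.
E[X] = (1/3)·(7) + (1/15)·(3/2) + (1/5)·(43/4) + (2/5)·(6) = 419/60.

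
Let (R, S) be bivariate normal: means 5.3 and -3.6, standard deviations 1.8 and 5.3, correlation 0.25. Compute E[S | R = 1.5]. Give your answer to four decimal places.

For a bivariate normal, E[S | R=x] = μ_S + ρ·(σ_S/σ_R)·(x − μ_R).
E[S | R=1.5] = -3.6 + (0.25)·(5.3/1.8)·(1.5 − (5.3)) = -3.6 + (0.73611)·(-3.8) = -6.3972.

-6.3972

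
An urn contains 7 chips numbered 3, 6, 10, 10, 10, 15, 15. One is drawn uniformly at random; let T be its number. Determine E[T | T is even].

9

P(T is even) = 4/7.
Σ over the event: 6·1/7 + 10·3/7 = 36/7.
E[T | T is even] = (36/7) / (4/7) = 9.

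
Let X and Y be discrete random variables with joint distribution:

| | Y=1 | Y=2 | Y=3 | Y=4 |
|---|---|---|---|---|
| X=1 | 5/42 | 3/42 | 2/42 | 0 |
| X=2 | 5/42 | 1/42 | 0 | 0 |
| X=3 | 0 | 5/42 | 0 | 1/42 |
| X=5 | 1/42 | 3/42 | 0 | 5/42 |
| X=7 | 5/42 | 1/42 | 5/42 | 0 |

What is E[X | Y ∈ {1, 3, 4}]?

P(Y ∈ {1, 3, 4}) = 29/42.
Σ X·P over the event = 1·(5/42) + 1·(2/42) + 2·(5/42) + 3·(1/42) + 5·(1/42) + 5·(5/42) + 7·(5/42) + 7·(5/42) = 20/7.
E[X | Y ∈ {1, 3, 4}] = (20/7) / (29/42) = 120/29.

120/29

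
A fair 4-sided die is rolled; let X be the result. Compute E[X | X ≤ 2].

3/2

Given X ≤ 2, X is equally likely to be any of {1, 2}.
E[X | X ≤ 2] = (1 + 2) / 2 = 3/2.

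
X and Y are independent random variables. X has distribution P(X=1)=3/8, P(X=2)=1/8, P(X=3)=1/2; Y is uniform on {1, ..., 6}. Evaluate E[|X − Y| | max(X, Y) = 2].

4/5

P(max(X, Y) = 2) = 5/48.
Summing |X−Y|·P(x,y) over outcomes with max(X, Y) = 2 gives 1/12.
E[|X − Y| | max(X, Y) = 2] = (1/12) / (5/48) = 4/5.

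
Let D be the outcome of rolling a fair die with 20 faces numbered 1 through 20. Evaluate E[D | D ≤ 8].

9/2

Given D ≤ 8, D is equally likely to be any of {1, 2, 3, 4, 5, 6, 7, 8}.
E[D | D ≤ 8] = (1 + 2 + 3 + 4 + 5 + 6 + 7 + 8) / 8 = 9/2.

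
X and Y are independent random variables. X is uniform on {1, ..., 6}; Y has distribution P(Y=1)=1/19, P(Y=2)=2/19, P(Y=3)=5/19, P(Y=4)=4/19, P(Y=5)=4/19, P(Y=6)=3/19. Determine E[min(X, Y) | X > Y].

59/20

P(X > Y) = 20/57.
Summing min(X,Y)·P(x,y) over outcomes with X > Y gives 59/57.
E[min(X, Y) | X > Y] = (59/57) / (20/57) = 59/20.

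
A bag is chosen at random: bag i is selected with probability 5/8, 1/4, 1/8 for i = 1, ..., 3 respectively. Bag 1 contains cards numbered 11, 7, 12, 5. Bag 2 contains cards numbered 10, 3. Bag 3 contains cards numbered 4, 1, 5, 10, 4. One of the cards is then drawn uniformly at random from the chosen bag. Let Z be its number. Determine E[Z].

1231/160

E[Z | bag 1] = (11+7+12+5)/4 = 35/4.
E[Z | bag 2] = (10+3)/2 = 13/2.
E[Z | bag 3] = (4+1+5+10+4)/5 = 24/5.
E[Z] = (5/8)·(35/4) + (1/4)·(13/2) + (1/8)·(24/5) = 1231/160.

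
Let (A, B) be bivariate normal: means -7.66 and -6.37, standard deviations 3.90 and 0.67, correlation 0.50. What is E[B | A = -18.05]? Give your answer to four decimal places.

-7.2625

E[B | A=x] = μ_B + ρ(σ_B/σ_A)(x − μ_A) for jointly normal variables.
E[B | A=-18.05] = -6.37 + (0.50)·(0.67/3.90)·(-18.05 − (-7.66)) = -6.37 + (0.085897)·(-10.39) = -7.2625.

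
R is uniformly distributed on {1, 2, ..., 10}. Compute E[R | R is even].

6

Given R is even, R is equally likely to be any of {2, 4, 6, 8, 10}.
E[R | R is even] = (2 + 4 + 6 + 8 + 10) / 5 = 6.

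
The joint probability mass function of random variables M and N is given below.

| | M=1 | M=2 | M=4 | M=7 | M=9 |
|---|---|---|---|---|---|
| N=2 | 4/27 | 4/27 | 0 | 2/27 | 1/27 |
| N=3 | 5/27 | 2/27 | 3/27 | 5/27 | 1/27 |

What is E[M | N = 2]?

35/11

P(N = 2) = 11/27.
Summing M·P(M=x,N=y) over the conditioning event gives 35/27.
E[M | N = 2] = (35/27) / (11/27) = 35/11.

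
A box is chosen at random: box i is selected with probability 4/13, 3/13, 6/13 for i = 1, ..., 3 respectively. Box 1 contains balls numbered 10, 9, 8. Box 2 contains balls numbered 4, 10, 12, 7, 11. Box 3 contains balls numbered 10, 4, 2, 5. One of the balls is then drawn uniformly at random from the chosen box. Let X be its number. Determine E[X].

939/130

E[X | box 1] = (10+9+8)/3 = 9.
E[X | box 2] = (4+10+12+7+11)/5 = 44/5.
E[X | box 3] = (10+4+2+5)/4 = 21/4.
By the law of total expectation,
E[X] = (4/13)·(9) + (3/13)·(44/5) + (6/13)·(21/4) = 939/130.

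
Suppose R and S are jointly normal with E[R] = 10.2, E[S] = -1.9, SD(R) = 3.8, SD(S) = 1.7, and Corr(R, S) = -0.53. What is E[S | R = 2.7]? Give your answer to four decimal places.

-0.1217

The regression of S on R has slope ρ·σ_S/σ_R and passes through (μ_R, μ_S).
E[S | R=2.7] = -1.9 + (-0.53)·(1.7/3.8)·(2.7 − (10.2)) = -1.9 + (-0.23711)·(-7.5) = -0.1217.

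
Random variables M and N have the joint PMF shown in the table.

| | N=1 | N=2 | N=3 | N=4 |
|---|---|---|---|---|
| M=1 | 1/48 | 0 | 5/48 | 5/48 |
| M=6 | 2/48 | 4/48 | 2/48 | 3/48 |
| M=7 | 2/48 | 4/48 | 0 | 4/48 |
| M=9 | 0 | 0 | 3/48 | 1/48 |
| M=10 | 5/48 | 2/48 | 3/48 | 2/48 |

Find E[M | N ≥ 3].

P(N ≥ 3) = 7/12.
Summing M·P(M=x,N=y) over the conditioning event gives 77/24.
E[M | N ≥ 3] = (77/24) / (7/12) = 11/2.

11/2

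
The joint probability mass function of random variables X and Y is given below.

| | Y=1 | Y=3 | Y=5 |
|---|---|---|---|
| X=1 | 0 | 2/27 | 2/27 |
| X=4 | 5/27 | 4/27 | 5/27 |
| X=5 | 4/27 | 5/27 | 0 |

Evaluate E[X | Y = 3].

43/11

P(Y = 3) = 11/27.
Summing X·P(X=x,Y=y) over the conditioning event gives 43/27.
E[X | Y = 3] = (43/27) / (11/27) = 43/11.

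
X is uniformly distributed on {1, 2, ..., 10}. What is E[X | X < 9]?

9/2

Given X < 9, X is equally likely to be any of {1, 2, 3, 4, 5, 6, 7, 8}.
E[X | X < 9] = (1 + 2 + 3 + 4 + 5 + 6 + 7 + 8) / 8 = 9/2.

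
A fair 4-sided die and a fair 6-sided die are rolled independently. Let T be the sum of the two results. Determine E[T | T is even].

6

P(T is even) = 1/2.
Σ over the event: 2·1/24 + 4·1/8 + 6·1/6 + 8·1/8 + 10·1/24 = 3.
E[T | T is even] = (3) / (1/2) = 6.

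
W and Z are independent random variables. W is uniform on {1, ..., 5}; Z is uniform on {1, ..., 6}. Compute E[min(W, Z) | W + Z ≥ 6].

P(W + Z ≥ 6) = 2/3.
Summing min(W,Z)·P(x,y) over outcomes with W + Z ≥ 6 gives 19/10.
E[min(W, Z) | W + Z ≥ 6] = (19/10) / (2/3) = 57/20.

57/20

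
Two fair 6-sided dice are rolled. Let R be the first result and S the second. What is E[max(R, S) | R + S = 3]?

P(R + S = 3) = 1/18.
Summing max(R,S)·P(x,y) over outcomes with R + S = 3 gives 1/9.
E[max(R, S) | R + S = 3] = (1/9) / (1/18) = 2.

2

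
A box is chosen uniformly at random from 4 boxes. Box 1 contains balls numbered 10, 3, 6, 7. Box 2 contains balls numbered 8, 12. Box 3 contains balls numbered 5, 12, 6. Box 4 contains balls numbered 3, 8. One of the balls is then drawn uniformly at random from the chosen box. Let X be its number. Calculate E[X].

E[X | box 1] = (10+3+6+7)/4 = 13/2.
E[X | box 2] = (8+12)/2 = 10.
E[X | box 3] = (5+12+6)/3 = 23/3.
E[X | box 4] = (3+8)/2 = 11/2.
By the law of total expectation,
E[X] = (1/4)·(13/2) + (1/4)·(10) + (1/4)·(23/3) + (1/4)·(11/2) = 89/12.

89/12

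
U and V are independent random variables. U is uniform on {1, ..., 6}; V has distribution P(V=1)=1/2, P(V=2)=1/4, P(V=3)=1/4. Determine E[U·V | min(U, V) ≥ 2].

10

P(min(U, V) ≥ 2) = 5/12.
Summing UV·P(x,y) over outcomes with min(U, V) ≥ 2 gives 25/6.
E[U·V | min(U, V) ≥ 2] = (25/6) / (5/12) = 10.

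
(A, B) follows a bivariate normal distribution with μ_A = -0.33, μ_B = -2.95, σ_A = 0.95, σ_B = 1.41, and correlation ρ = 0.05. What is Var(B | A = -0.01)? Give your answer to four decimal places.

The conditional variance in a bivariate normal is σ_B²(1 − ρ²), independent of x.
Var(B | A=-0.01) = (1.41)²·(1 − (0.05)²) = 1.9881·0.9975 = 1.9831.

1.9831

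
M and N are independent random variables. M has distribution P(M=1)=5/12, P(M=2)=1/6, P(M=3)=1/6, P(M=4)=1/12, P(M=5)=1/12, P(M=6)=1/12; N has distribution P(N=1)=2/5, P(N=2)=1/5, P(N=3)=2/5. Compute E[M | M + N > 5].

79/17

P(M + N > 5) = 17/60.
Summing M·P(x,y) over outcomes with M + N > 5 gives 79/60.
E[M | M + N > 5] = (79/60) / (17/60) = 79/17.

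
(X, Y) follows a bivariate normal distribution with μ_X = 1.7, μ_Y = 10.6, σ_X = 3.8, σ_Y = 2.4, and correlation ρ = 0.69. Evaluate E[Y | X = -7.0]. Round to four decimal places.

E[Y | X=x] = μ_Y + ρ(σ_Y/σ_X)(x − μ_X) for jointly normal variables.
E[Y | X=-7.0] = 10.6 + (0.69)·(2.4/3.8)·(-7.0 − (1.7)) = 10.6 + (0.43579)·(-8.7) = 6.8086.

6.8086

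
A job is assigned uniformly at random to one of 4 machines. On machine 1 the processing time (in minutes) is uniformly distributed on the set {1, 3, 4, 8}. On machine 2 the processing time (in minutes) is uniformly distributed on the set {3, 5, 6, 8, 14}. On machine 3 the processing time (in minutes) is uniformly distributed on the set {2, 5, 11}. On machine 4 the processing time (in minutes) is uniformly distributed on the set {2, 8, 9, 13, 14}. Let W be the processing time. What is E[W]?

E[W | machine 1] = (1+3+4+8)/4 = 4.
E[W | machine 2] = (3+5+6+8+14)/5 = 36/5.
E[W | machine 3] = (2+5+11)/3 = 6.
E[W | machine 4] = (2+8+9+13+14)/5 = 46/5.
E[W] = (1/4)·(4) + (1/4)·(36/5) + (1/4)·(6) + (1/4)·(46/5) = 33/5.

33/5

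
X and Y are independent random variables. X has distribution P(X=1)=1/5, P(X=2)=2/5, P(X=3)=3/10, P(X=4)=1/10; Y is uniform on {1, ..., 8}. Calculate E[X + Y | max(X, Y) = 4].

81/13

P(max(X, Y) = 4) = 13/80.
Summing (X+Y)·P(x,y) over outcomes with max(X, Y) = 4 gives 81/80.
E[X + Y | max(X, Y) = 4] = (81/80) / (13/80) = 81/13.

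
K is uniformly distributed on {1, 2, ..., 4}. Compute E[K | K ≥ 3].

Given K ≥ 3, K is equally likely to be any of {3, 4}.
E[K | K ≥ 3] = (3 + 4) / 2 = 7/2.

7/2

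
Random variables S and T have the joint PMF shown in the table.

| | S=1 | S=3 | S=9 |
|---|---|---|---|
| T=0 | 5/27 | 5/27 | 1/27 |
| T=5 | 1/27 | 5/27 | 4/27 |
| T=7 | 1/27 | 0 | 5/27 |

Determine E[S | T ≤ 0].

29/11

P(T ≤ 0) = 11/27.
Σ S·P over the event = 1·(5/27) + 3·(5/27) + 9·(1/27) = 29/27.
E[S | T ≤ 0] = (29/27) / (11/27) = 29/11.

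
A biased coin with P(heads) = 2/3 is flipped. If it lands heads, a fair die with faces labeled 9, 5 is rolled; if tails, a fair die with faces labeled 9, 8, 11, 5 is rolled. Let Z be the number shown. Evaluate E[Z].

E[Z | heads] = (9+5)/2 = 7.
E[Z | tails] = (9+8+11+5)/4 = 33/4.
E[Z] = (2/3)·(7) + (1/3)·(33/4) = 89/12.

89/12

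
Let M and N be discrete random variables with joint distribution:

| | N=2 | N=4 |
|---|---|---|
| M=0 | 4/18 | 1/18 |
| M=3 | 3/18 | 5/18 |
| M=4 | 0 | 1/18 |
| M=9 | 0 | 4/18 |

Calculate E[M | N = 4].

5

P(N = 4) = 11/18.
Σ M·P over the event = 0·(1/18) + 3·(5/18) + 4·(1/18) + 9·(4/18) = 55/18.
E[M | N = 4] = (55/18) / (11/18) = 5.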